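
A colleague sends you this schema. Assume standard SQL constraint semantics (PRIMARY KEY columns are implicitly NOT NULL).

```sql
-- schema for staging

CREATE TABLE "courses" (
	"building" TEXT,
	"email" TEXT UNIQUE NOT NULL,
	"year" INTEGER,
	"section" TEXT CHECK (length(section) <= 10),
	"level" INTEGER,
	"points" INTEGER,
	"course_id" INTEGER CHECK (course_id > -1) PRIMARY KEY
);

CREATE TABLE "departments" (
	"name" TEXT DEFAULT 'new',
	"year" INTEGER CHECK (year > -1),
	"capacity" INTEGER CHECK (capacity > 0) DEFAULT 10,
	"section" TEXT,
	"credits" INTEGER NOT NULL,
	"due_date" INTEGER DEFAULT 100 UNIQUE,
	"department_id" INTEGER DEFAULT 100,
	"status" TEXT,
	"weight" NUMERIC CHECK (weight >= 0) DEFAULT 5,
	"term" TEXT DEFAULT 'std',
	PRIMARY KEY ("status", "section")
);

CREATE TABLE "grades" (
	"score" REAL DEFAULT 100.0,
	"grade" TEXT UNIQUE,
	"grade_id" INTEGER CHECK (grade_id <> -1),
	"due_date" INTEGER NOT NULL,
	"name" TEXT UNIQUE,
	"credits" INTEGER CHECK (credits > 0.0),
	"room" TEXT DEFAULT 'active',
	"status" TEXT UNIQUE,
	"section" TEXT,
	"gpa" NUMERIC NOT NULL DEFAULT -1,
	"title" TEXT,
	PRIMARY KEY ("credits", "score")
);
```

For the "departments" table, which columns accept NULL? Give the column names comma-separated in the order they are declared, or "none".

- name: DEFAULT only fills an omitted column; an explicit NULL is still allowed → nullable.
- year: CHECK does not forbid NULL (a CHECK constraint passes when its expression is NULL) → nullable.
- capacity: CHECK does not forbid NULL (a CHECK constraint passes when its expression is NULL) → nullable.
- section: part of the PRIMARY KEY, which implies NOT NULL → not nullable.
- credits: declared NOT NULL → not nullable.
- due_date: UNIQUE does not imply NOT NULL → nullable.
- department_id: DEFAULT only fills an omitted column; an explicit NULL is still allowed → nullable.
- status: part of the PRIMARY KEY, which implies NOT NULL → not nullable.
- weight: CHECK does not forbid NULL (a CHECK constraint passes when its expression is NULL) → nullable.
- term: DEFAULT only fills an omitted column; an explicit NULL is still allowed → nullable.

name, year, capacity, due_date, department_id, weight, term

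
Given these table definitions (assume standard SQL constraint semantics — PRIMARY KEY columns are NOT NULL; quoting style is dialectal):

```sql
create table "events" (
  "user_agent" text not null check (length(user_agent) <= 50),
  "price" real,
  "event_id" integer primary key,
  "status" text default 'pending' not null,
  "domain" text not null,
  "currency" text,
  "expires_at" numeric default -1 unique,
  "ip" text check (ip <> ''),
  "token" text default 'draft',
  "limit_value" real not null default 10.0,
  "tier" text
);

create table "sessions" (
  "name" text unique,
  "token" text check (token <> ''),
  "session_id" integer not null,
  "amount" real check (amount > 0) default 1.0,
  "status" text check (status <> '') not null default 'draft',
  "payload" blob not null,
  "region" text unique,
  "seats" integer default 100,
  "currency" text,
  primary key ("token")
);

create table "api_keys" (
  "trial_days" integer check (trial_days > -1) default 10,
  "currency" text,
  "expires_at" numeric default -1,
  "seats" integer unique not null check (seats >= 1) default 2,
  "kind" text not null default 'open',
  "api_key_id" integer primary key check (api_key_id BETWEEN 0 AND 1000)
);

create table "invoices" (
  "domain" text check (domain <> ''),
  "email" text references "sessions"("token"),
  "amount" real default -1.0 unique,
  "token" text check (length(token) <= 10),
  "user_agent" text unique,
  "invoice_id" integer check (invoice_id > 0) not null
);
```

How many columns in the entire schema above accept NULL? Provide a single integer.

19

events: 6 nullable (price, currency, expires_at, ip, token, tier — PK (event_id) and explicit NOT NULL columns excluded).
sessions: 5 nullable (name, amount, region, seats, currency — PK (token) and explicit NOT NULL columns excluded).
api_keys: 3 nullable (trial_days, currency, expires_at — PK (api_key_id) and explicit NOT NULL columns excluded).
invoices: 5 nullable (domain, email, amount, token, user_agent — PK none and explicit NOT NULL columns excluded).
Total: 6 + 5 + 3 + 5 = 19.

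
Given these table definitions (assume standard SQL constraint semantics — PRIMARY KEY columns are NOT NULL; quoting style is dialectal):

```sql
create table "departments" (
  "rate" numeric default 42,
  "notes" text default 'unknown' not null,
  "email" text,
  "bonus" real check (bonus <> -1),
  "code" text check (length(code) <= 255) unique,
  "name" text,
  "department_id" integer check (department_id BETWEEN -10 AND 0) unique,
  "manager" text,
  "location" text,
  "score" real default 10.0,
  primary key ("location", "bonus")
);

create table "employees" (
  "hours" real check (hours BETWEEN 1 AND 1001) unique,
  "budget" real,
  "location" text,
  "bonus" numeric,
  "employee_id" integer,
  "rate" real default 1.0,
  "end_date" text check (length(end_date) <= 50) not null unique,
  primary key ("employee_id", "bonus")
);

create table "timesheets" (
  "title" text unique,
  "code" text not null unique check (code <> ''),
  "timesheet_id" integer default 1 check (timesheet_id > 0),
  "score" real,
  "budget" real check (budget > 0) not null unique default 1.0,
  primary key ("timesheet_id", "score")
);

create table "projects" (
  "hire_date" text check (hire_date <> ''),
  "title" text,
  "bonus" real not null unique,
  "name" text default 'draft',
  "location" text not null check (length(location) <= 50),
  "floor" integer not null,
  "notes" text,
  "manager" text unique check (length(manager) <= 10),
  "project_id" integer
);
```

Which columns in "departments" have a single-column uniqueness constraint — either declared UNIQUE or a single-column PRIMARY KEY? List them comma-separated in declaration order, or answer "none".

- rate: no UNIQUE or single-column PK constraint.
- notes: no UNIQUE or single-column PK constraint.
- email: no UNIQUE or single-column PK constraint.
- bonus: part of a composite PRIMARY KEY — only the tuple is unique, not this column on its own.
- code: declared UNIQUE → unique.
- name: no UNIQUE or single-column PK constraint.
- department_id: declared UNIQUE → unique.
- manager: no UNIQUE or single-column PK constraint.
- location: part of a composite PRIMARY KEY — only the tuple is unique, not this column on its own.
- score: no UNIQUE or single-column PK constraint.

code, department_id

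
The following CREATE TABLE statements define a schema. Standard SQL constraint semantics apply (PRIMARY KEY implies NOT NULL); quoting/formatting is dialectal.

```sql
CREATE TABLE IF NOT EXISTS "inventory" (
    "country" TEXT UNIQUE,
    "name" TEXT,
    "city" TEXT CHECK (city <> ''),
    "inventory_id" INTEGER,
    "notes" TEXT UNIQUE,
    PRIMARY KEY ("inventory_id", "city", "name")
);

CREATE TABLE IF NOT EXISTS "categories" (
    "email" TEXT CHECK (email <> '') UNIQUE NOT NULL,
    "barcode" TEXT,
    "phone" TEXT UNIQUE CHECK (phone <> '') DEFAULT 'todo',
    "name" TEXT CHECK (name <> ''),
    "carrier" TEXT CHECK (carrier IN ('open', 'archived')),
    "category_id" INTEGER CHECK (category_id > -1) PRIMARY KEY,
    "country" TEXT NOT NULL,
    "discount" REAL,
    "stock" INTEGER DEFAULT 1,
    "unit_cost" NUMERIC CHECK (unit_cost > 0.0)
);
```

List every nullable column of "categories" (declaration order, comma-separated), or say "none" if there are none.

- email: declared NOT NULL → not nullable.
- barcode: no NOT NULL constraint applies → nullable.
- phone: CHECK does not forbid NULL (a CHECK constraint passes when its expression is NULL) → nullable.
- name: CHECK does not forbid NULL (a CHECK constraint passes when its expression is NULL) → nullable.
- carrier: CHECK does not forbid NULL (a CHECK constraint passes when its expression is NULL) → nullable.
- category_id: part of the PRIMARY KEY, which implies NOT NULL → not nullable.
- country: declared NOT NULL → not nullable.
- discount: no NOT NULL constraint applies → nullable.
- stock: DEFAULT only fills an omitted column; an explicit NULL is still allowed → nullable.
- unit_cost: CHECK does not forbid NULL (a CHECK constraint passes when its expression is NULL) → nullable.

barcode, phone, name, carrier, discount, stock, unit_cost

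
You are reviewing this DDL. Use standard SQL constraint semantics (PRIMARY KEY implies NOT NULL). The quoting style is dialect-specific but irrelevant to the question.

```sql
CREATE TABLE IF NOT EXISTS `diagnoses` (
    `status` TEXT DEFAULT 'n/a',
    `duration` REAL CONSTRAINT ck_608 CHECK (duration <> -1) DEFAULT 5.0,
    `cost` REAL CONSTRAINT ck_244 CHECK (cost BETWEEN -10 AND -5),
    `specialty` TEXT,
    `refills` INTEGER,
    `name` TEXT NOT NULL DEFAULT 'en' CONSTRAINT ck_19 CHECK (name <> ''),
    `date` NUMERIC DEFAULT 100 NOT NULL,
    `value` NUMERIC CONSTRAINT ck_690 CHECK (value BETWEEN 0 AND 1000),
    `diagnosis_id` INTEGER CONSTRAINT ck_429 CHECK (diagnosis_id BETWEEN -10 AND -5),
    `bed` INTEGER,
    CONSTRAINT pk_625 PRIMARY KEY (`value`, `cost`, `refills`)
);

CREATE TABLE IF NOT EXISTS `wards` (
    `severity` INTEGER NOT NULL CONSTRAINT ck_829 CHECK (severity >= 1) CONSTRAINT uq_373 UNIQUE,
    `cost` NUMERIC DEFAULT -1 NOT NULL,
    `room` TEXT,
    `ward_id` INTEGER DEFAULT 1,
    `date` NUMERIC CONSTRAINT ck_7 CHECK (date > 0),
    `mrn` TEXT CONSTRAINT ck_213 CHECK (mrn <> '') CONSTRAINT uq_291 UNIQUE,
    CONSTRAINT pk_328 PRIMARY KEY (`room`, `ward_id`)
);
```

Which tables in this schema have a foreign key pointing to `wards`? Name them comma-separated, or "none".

No REFERENCES clause anywhere in the schema names wards.

none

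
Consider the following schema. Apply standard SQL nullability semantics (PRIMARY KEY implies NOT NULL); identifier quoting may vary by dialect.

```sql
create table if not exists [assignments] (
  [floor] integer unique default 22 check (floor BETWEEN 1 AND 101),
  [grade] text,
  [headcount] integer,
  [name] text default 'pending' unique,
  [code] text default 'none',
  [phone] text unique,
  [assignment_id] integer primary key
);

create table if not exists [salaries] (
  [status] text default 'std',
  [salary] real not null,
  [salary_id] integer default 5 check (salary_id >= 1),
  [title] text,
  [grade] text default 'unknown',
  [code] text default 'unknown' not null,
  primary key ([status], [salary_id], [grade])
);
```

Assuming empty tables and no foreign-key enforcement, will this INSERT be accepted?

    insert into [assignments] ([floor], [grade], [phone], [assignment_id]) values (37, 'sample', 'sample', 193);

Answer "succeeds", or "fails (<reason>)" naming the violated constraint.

succeeds

NOT NULL columns: assignment_id is supplied.
CHECK constraints: 37 satisfies (floor BETWEEN 1 AND 101).
No constraint is violated.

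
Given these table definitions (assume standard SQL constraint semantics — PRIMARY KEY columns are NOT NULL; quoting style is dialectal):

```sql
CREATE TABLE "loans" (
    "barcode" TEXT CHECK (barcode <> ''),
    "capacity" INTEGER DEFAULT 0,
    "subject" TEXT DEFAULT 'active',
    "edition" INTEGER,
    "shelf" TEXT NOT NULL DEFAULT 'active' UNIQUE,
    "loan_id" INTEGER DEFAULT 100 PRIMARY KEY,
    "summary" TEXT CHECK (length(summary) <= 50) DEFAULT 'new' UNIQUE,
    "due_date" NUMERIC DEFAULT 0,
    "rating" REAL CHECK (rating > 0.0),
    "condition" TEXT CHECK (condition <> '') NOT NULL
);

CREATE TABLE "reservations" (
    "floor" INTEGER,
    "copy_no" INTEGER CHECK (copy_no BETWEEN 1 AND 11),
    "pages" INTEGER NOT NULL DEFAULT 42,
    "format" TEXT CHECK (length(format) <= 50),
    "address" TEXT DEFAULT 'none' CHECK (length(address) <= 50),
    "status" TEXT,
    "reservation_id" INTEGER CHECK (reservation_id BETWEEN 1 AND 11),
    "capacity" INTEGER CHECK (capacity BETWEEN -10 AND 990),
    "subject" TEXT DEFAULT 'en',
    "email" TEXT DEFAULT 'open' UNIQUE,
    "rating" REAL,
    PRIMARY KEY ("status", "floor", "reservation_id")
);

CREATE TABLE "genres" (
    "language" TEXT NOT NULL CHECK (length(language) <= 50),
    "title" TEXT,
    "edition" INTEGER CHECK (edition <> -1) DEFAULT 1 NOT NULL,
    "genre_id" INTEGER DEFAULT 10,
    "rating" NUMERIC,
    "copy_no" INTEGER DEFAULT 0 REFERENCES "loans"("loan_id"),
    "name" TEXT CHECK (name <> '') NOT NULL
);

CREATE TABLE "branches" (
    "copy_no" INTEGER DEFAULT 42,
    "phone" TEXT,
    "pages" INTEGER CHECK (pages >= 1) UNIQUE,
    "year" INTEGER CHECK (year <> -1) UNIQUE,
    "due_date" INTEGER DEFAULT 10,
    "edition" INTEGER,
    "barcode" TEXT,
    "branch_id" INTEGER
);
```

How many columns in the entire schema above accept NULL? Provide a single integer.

26

loans: 7 nullable (barcode, capacity, subject, edition, summary, due_date, rating — PK (loan_id) and explicit NOT NULL columns excluded).
reservations: 7 nullable (copy_no, format, address, capacity, subject, email, rating — PK (status, floor, reservation_id) and explicit NOT NULL columns excluded).
genres: 4 nullable (title, genre_id, rating, copy_no — PK none and explicit NOT NULL columns excluded).
branches: 8 nullable (copy_no, phone, pages, year, due_date, edition, barcode, branch_id — PK none and explicit NOT NULL columns excluded).
Total: 7 + 7 + 4 + 8 = 26.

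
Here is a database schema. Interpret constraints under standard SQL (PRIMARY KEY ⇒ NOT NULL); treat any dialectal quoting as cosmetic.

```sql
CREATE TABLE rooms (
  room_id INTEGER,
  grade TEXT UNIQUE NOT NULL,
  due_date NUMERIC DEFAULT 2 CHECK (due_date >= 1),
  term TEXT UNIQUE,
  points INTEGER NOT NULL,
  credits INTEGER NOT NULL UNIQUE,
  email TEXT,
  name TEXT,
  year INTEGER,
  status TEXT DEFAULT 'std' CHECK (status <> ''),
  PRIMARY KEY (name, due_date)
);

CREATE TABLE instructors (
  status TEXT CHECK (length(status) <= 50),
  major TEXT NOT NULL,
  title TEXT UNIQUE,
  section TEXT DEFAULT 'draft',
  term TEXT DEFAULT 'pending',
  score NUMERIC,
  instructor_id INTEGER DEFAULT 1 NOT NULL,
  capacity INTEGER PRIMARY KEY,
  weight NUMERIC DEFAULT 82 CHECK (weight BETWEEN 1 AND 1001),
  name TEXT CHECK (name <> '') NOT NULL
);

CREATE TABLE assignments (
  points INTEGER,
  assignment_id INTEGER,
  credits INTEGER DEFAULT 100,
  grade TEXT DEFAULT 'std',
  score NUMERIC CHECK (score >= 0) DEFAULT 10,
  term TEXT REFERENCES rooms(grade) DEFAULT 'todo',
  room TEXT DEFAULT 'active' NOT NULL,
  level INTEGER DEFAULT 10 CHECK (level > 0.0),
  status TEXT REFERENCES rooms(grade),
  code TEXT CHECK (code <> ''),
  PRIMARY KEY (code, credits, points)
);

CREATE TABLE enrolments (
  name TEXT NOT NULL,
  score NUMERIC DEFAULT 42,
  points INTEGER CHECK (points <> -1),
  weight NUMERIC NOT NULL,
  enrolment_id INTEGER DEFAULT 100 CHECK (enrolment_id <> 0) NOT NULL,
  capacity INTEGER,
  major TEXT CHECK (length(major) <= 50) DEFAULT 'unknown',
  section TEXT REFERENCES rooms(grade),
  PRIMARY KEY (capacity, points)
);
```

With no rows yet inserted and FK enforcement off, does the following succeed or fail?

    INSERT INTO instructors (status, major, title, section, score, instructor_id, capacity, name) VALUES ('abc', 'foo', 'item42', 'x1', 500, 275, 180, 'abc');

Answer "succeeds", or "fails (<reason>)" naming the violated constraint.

NOT NULL columns: capacity is supplied; instructor_id is supplied; major is supplied; name is supplied.
CHECK constraints: 'abc' satisfies (length(status) <= 50); 'abc' satisfies (name <> '').
No constraint is violated.

succeeds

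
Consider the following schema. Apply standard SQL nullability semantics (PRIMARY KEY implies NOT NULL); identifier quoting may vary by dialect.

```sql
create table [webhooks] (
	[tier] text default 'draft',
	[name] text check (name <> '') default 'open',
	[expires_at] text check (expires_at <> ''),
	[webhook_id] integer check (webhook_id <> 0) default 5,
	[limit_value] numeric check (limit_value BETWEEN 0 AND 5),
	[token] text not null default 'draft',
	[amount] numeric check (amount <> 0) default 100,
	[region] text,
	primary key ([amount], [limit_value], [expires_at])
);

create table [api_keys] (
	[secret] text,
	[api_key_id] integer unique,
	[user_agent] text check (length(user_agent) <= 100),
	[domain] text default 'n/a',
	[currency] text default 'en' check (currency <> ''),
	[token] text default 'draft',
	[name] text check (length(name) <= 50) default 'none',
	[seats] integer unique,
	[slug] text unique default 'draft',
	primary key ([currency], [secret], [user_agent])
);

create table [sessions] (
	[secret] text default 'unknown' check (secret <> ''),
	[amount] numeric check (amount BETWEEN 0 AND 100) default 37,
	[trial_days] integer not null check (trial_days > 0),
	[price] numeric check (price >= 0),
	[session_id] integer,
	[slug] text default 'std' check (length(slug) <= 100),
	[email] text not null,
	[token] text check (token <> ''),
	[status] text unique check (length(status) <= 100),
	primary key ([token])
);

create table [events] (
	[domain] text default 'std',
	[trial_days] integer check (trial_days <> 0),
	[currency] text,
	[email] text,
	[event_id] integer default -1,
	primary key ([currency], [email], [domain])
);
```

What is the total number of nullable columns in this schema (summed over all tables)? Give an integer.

webhooks: 4 nullable (tier, name, webhook_id, region — PK (amount, limit_value, expires_at) and explicit NOT NULL columns excluded).
api_keys: 6 nullable (api_key_id, domain, token, name, seats, slug — PK (currency, secret, user_agent) and explicit NOT NULL columns excluded).
sessions: 6 nullable (secret, amount, price, session_id, slug, status — PK (token) and explicit NOT NULL columns excluded).
events: 2 nullable (trial_days, event_id — PK (currency, email, domain) and explicit NOT NULL columns excluded).
Total: 4 + 6 + 6 + 2 = 18.

18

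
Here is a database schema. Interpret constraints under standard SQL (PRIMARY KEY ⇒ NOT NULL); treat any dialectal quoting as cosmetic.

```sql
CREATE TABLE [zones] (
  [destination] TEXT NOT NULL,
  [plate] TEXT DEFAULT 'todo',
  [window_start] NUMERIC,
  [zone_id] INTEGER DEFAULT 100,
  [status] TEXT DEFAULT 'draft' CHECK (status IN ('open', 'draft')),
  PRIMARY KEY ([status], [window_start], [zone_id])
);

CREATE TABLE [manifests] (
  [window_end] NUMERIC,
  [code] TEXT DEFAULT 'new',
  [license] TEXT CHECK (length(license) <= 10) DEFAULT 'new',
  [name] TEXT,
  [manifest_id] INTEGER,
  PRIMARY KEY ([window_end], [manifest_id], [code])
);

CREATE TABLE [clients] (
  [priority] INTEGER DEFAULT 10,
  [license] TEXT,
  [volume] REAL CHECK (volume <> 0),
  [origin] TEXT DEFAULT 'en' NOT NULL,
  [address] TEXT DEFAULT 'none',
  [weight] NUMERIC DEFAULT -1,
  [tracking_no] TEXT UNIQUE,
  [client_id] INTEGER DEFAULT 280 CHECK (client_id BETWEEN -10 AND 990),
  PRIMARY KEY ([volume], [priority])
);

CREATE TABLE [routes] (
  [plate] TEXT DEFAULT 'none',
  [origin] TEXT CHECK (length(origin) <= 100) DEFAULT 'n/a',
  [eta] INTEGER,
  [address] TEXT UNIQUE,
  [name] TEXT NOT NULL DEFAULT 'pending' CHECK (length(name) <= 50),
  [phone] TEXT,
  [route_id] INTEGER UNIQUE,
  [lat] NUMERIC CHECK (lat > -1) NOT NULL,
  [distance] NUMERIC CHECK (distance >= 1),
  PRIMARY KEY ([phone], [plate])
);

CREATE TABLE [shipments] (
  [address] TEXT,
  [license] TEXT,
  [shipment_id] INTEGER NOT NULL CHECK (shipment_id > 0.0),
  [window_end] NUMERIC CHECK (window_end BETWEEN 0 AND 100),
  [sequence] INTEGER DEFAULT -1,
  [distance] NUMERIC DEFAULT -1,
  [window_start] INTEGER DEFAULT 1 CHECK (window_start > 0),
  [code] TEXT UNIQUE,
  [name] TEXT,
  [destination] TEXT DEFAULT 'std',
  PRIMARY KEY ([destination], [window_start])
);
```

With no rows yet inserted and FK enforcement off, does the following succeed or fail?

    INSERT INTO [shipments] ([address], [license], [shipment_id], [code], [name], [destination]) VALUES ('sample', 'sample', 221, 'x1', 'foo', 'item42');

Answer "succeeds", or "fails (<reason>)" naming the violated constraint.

NOT NULL columns: destination is supplied; shipment_id is supplied; window_start defaults to 1.
CHECK constraints: 221 satisfies (shipment_id > 0.0).
No constraint is violated.

succeeds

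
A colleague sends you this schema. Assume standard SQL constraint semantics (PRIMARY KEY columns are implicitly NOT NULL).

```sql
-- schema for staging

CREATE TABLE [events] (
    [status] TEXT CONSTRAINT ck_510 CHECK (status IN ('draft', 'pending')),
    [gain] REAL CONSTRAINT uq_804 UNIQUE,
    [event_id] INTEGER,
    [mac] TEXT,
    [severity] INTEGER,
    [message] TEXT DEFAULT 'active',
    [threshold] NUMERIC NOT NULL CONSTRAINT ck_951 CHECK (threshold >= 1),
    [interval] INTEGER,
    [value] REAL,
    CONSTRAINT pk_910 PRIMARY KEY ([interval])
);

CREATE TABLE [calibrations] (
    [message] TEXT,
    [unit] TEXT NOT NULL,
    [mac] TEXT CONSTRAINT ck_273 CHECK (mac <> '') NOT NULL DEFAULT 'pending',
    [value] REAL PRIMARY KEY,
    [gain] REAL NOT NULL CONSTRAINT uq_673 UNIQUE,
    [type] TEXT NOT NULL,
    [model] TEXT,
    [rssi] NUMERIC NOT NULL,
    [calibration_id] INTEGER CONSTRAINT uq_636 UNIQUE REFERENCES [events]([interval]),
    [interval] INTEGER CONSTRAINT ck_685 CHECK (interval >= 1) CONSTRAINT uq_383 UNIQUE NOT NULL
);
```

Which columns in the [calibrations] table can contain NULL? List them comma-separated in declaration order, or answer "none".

- message: no NOT NULL constraint applies → nullable.
- unit: declared NOT NULL → not nullable.
- mac: declared NOT NULL → not nullable.
- value: part of the PRIMARY KEY, which implies NOT NULL → not nullable.
- gain: declared NOT NULL → not nullable.
- type: declared NOT NULL → not nullable.
- model: no NOT NULL constraint applies → nullable.
- rssi: declared NOT NULL → not nullable.
- calibration_id: a foreign key column may be NULL unless separately constrained → nullable.
- interval: declared NOT NULL → not nullable.

message, model, calibration_id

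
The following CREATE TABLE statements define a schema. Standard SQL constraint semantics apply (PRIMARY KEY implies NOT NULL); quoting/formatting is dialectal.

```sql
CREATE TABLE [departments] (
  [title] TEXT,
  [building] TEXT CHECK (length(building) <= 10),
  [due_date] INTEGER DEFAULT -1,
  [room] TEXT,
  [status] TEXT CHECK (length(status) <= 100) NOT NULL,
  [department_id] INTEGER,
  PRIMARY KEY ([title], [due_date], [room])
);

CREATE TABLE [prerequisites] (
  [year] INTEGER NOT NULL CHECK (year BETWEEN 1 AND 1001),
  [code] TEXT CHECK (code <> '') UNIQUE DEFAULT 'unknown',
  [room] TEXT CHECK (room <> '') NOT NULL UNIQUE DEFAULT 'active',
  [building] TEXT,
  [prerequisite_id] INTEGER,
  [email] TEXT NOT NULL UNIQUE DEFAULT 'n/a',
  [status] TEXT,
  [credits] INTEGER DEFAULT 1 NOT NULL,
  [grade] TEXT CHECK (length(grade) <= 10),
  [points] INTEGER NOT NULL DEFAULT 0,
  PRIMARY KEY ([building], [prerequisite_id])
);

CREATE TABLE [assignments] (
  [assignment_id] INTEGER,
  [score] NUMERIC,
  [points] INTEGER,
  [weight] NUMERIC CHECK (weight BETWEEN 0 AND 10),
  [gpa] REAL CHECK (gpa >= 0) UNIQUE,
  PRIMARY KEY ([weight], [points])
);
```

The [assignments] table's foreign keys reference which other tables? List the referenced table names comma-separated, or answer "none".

none

No column in assignments has a REFERENCES clause.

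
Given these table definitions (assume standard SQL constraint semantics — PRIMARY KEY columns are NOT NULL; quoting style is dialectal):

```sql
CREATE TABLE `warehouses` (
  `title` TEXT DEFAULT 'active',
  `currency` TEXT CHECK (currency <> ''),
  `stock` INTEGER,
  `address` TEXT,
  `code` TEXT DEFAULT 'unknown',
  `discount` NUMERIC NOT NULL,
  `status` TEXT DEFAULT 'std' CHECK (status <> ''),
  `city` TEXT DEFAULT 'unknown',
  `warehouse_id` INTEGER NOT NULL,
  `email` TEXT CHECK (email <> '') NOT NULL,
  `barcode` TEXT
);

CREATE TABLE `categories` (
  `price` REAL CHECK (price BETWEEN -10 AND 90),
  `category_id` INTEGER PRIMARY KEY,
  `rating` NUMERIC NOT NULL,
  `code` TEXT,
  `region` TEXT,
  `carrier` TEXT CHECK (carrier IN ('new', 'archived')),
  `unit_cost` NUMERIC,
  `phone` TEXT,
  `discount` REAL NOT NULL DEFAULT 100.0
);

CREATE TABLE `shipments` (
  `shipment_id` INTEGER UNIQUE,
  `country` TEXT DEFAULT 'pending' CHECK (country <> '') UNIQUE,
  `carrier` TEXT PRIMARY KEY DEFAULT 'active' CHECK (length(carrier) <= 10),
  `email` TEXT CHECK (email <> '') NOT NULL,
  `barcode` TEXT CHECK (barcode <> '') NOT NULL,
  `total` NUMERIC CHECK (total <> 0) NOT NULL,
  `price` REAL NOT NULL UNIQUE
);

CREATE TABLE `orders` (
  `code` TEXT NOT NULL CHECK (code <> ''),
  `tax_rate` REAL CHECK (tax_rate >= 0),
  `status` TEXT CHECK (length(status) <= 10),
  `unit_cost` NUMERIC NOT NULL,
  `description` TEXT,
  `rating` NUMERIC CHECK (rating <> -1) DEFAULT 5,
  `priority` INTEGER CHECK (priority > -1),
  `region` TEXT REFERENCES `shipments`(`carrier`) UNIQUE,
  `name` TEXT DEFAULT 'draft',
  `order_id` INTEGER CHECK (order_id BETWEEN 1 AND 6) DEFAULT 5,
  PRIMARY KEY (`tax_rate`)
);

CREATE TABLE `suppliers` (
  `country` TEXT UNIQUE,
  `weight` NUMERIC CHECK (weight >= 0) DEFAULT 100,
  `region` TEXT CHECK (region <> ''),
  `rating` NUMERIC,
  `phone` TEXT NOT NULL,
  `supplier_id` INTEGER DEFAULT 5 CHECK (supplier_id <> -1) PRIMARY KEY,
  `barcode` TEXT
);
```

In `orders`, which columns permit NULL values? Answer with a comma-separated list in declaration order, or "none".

status, description, rating, priority, region, name, order_id

- code: declared NOT NULL → not nullable.
- tax_rate: part of the PRIMARY KEY, which implies NOT NULL → not nullable.
- status: CHECK does not forbid NULL (a CHECK constraint passes when its expression is NULL) → nullable.
- unit_cost: declared NOT NULL → not nullable.
- description: no NOT NULL constraint applies → nullable.
- rating: CHECK does not forbid NULL (a CHECK constraint passes when its expression is NULL) → nullable.
- priority: CHECK does not forbid NULL (a CHECK constraint passes when its expression is NULL) → nullable.
- region: a foreign key column may be NULL unless separately constrained → nullable.
- name: DEFAULT only fills an omitted column; an explicit NULL is still allowed → nullable.
- order_id: CHECK does not forbid NULL (a CHECK constraint passes when its expression is NULL) → nullable.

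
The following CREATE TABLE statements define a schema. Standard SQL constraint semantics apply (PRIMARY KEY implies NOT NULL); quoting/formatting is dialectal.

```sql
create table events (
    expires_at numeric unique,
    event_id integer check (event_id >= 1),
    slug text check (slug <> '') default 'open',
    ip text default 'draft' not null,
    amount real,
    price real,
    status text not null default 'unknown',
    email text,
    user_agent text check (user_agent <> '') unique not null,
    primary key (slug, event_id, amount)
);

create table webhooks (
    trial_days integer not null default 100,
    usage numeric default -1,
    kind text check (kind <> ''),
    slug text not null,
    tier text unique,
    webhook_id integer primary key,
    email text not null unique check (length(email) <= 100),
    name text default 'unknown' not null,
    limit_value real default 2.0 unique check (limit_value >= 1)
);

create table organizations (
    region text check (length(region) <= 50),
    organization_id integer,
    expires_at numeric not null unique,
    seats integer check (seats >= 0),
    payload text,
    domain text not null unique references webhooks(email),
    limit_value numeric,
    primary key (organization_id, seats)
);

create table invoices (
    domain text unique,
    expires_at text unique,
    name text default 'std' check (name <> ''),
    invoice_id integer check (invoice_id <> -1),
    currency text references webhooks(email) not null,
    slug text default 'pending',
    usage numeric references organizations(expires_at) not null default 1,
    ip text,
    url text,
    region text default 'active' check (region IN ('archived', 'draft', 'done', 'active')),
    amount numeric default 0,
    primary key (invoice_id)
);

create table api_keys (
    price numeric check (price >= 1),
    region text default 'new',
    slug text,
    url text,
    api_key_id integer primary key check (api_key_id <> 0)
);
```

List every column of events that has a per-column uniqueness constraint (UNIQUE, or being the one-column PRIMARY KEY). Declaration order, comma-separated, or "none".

- expires_at: declared UNIQUE → unique.
- event_id: part of a composite PRIMARY KEY — only the tuple is unique, not this column on its own.
- slug: part of a composite PRIMARY KEY — only the tuple is unique, not this column on its own.
- ip: no UNIQUE or single-column PK constraint.
- amount: part of a composite PRIMARY KEY — only the tuple is unique, not this column on its own.
- price: no UNIQUE or single-column PK constraint.
- status: no UNIQUE or single-column PK constraint.
- email: no UNIQUE or single-column PK constraint.
- user_agent: declared UNIQUE → unique.

expires_at, user_agent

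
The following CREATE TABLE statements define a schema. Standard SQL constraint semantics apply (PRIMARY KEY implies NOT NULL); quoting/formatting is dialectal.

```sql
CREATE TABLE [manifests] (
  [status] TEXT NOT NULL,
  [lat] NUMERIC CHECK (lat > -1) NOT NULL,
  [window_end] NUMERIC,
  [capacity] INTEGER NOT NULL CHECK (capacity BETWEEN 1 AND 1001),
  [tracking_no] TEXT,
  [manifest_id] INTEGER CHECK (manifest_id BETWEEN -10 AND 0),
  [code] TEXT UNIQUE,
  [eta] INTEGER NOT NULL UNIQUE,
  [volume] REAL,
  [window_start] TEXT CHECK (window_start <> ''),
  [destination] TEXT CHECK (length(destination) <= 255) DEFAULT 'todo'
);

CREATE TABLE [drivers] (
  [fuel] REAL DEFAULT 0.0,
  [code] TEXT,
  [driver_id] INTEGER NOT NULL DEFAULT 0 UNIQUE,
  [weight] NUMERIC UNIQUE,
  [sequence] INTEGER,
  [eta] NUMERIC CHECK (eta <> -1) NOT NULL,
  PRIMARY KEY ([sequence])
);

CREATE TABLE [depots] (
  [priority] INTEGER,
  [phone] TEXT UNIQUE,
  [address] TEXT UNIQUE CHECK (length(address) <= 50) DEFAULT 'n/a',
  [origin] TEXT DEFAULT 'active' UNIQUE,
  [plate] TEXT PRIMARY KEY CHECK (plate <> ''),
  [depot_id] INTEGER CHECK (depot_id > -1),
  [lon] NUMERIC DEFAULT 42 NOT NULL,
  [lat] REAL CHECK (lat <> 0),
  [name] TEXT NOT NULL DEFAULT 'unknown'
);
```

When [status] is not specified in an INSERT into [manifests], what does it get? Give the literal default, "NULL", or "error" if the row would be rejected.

status has no DEFAULT clause.
Omitting it would insert NULL, but it is declared NOT NULL, so the INSERT fails.

error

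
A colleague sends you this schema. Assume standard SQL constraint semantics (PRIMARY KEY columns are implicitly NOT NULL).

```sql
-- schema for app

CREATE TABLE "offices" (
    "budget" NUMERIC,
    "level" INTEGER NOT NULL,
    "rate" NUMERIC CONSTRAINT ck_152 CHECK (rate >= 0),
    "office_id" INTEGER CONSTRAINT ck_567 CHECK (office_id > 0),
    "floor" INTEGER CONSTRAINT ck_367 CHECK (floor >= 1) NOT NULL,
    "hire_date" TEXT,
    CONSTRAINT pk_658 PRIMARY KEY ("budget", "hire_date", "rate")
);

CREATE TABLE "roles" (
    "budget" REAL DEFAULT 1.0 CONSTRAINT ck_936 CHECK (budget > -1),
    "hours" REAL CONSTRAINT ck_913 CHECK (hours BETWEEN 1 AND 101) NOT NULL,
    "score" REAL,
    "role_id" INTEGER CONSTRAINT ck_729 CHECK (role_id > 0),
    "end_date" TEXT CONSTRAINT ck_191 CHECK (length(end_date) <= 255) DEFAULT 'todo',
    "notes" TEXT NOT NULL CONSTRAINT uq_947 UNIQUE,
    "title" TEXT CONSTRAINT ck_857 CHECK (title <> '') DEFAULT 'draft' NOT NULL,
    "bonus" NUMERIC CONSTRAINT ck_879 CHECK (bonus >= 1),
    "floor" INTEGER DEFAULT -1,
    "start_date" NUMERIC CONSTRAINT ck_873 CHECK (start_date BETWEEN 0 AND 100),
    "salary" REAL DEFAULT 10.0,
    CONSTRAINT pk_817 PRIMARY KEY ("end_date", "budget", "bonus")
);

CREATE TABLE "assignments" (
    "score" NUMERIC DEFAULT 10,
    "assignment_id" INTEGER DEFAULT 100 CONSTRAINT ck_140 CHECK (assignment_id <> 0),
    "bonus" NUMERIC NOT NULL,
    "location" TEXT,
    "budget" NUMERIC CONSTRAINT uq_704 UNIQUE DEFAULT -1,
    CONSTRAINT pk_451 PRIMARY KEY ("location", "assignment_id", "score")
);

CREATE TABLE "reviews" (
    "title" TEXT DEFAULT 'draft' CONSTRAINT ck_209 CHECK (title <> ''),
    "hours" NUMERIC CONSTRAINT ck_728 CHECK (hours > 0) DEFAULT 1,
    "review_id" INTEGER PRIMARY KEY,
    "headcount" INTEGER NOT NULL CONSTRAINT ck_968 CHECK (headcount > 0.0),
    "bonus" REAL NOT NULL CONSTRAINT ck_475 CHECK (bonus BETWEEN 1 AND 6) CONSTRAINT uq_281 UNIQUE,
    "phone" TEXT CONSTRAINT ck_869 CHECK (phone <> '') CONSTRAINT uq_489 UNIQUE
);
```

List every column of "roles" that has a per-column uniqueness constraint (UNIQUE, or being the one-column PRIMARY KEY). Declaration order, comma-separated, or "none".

notes

- budget: part of a composite PRIMARY KEY — only the tuple is unique, not this column on its own.
- hours: no UNIQUE or single-column PK constraint.
- score: no UNIQUE or single-column PK constraint.
- role_id: no UNIQUE or single-column PK constraint.
- end_date: part of a composite PRIMARY KEY — only the tuple is unique, not this column on its own.
- notes: declared UNIQUE → unique.
- title: no UNIQUE or single-column PK constraint.
- bonus: part of a composite PRIMARY KEY — only the tuple is unique, not this column on its own.
- floor: no UNIQUE or single-column PK constraint.
- start_date: no UNIQUE or single-column PK constraint.
- salary: no UNIQUE or single-column PK constraint.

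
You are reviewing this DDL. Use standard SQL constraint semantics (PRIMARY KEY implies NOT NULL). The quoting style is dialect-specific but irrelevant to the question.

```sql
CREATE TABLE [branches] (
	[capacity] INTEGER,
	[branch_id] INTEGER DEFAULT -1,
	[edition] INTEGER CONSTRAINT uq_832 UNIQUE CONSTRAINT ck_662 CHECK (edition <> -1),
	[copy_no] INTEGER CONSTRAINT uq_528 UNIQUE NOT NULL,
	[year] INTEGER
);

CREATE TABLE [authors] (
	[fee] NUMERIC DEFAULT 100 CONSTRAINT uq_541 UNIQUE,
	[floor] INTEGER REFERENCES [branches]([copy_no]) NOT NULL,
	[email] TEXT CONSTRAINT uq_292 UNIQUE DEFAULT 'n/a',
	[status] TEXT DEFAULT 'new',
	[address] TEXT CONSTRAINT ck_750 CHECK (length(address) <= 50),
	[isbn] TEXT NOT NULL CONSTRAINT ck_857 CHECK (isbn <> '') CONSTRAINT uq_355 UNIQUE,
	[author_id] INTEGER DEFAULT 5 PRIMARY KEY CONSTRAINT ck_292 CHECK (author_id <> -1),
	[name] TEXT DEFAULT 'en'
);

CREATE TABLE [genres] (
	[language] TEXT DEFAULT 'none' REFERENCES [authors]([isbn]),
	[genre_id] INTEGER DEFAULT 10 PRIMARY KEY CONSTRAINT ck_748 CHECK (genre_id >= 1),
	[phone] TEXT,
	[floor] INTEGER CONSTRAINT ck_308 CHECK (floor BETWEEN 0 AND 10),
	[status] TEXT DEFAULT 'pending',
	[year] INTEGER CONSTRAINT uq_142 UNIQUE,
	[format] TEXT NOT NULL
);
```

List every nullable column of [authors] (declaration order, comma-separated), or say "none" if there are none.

- fee: UNIQUE does not imply NOT NULL → nullable.
- floor: declared NOT NULL → not nullable.
- email: UNIQUE does not imply NOT NULL → nullable.
- status: DEFAULT only fills an omitted column; an explicit NULL is still allowed → nullable.
- address: CHECK does not forbid NULL (a CHECK constraint passes when its expression is NULL) → nullable.
- isbn: declared NOT NULL → not nullable.
- author_id: part of the PRIMARY KEY, which implies NOT NULL → not nullable.
- name: DEFAULT only fills an omitted column; an explicit NULL is still allowed → nullable.

fee, email, status, address, name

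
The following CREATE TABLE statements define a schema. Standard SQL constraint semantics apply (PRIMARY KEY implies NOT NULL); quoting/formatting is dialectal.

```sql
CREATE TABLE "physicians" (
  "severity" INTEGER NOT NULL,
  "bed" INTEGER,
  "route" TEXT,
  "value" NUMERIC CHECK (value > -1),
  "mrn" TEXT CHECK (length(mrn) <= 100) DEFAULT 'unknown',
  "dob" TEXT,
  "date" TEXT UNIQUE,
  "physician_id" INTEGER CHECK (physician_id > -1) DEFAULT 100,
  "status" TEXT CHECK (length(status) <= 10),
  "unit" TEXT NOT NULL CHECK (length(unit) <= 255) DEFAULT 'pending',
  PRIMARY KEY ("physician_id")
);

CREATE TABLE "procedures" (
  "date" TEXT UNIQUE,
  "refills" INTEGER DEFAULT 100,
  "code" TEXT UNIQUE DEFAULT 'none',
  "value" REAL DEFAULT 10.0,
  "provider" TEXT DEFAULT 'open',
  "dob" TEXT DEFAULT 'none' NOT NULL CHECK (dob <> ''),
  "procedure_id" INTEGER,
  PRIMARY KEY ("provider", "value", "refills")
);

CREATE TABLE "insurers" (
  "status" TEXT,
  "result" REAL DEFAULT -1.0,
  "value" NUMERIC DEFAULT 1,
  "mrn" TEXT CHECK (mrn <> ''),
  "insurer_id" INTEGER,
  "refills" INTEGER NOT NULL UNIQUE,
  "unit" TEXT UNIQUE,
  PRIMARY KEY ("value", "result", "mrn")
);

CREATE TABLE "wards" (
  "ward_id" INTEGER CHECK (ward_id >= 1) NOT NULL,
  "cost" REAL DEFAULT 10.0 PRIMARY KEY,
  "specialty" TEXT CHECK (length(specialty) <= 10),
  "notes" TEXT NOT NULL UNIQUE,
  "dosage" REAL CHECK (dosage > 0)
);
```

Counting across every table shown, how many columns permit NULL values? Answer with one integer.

physicians: 7 nullable (bed, route, value, mrn, dob, date, status — PK (physician_id) and explicit NOT NULL columns excluded).
procedures: 3 nullable (date, code, procedure_id — PK (provider, value, refills) and explicit NOT NULL columns excluded).
insurers: 3 nullable (status, insurer_id, unit — PK (value, result, mrn) and explicit NOT NULL columns excluded).
wards: 2 nullable (specialty, dosage — PK (cost) and explicit NOT NULL columns excluded).
Total: 7 + 3 + 3 + 2 = 15.

15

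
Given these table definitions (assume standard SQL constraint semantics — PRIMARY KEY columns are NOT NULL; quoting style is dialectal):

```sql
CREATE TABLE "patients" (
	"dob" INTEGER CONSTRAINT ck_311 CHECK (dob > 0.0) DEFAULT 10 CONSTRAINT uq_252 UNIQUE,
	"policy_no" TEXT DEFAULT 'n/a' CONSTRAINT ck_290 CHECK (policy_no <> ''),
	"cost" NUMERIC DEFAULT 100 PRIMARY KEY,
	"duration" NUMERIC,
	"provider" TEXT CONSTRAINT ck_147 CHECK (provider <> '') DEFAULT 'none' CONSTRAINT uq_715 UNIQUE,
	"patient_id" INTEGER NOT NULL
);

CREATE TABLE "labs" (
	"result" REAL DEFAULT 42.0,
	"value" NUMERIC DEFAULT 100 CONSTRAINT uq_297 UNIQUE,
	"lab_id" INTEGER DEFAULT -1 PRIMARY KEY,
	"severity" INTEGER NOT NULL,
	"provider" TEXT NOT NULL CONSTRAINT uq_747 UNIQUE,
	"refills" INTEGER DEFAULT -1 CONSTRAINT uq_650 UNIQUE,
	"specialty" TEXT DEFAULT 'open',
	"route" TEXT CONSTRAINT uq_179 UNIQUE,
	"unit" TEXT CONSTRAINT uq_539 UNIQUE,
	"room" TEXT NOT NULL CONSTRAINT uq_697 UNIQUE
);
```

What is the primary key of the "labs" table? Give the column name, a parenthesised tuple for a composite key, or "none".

lab_id is declared PRIMARY KEY inline on the column.

lab_id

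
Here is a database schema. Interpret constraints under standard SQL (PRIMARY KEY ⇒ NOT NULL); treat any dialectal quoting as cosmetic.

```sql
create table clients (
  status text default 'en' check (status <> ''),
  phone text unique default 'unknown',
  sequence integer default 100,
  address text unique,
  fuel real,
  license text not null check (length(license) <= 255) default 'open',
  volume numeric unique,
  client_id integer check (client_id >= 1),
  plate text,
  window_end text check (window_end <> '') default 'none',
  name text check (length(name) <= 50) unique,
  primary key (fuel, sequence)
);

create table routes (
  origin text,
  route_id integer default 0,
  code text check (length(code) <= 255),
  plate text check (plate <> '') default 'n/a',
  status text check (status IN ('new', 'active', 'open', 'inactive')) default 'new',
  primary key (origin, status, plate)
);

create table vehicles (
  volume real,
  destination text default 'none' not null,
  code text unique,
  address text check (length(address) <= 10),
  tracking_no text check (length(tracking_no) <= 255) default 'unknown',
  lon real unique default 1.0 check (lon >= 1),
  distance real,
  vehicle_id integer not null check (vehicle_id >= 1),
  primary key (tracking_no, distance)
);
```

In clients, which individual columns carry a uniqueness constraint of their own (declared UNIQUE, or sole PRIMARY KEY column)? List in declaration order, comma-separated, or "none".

phone, address, volume, name

- status: no UNIQUE or single-column PK constraint.
- phone: declared UNIQUE → unique.
- sequence: part of a composite PRIMARY KEY — only the tuple is unique, not this column on its own.
- address: declared UNIQUE → unique.
- fuel: part of a composite PRIMARY KEY — only the tuple is unique, not this column on its own.
- license: no UNIQUE or single-column PK constraint.
- volume: declared UNIQUE → unique.
- client_id: no UNIQUE or single-column PK constraint.
- plate: no UNIQUE or single-column PK constraint.
- window_end: no UNIQUE or single-column PK constraint.
- name: declared UNIQUE → unique.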